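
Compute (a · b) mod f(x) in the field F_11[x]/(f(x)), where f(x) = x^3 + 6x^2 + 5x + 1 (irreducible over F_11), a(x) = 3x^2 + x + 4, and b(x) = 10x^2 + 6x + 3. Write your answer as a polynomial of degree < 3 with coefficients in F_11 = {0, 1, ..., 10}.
a · b ≡ 3x^2 + 9x + 10 (mod f(x))

Multiply in F_11[x]: a(x)·b(x) = (3x^2 + x + 4)·(10x^2 + 6x + 3) = 8x^4 + 6x^3 + 5x + 1. This has degree ≥ 3, so divide by f(x) over F_11: 8x^4 + 6x^3 + 5x + 1 = (8x + 2)·(x^3 + 6x^2 + 5x + 1) + (3x^2 + 9x + 10). Hence a·b ≡ 3x^2 + 9x + 10 (mod f). (F_11[x]/(f) is a field with 11^3 = 1331 elements since f is irreducible of degree 3.)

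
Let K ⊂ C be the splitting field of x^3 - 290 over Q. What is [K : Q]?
[K : Q] = 6

The roots of x^3 - 290 are ∛290, ω∛290, ω^2∛290 where ω = e^(2πi/3) is a primitive cube root of unity, so K = Q(∛290, ω). Now [Q(∛290):Q] = 3 (since 290 is not a perfect cube, x^3 - 290 is irreducible) and [Q(ω):Q] = 2. Both 2 and 3 divide [K:Q], and [K:Q] ≤ 3·2 = 6, so [K:Q] = 6. (Equivalently: Q(∛290) ⊂ R but ω ∉ R, so [K : Q(∛290)] = 2.)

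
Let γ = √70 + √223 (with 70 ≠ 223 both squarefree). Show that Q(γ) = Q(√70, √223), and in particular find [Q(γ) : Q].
[Q(γ) : Q] = 4 (equivalently, Q(γ) = Q(√70, √223))

Obviously Q(γ) ⊆ Q(√70, √223), and [Q(√70, √223):Q] = 4 (since 70, 223 are distinct squarefree integers > 1 with 15610 not a perfect square). To show equality we compute the minimal polynomial of γ. From γ = √70 + √223: γ^2 = 70 + 2√(15610) + 223 = 293 + 2√(15610), so γ^2 - 293 = 2√(15610); squaring, (γ^2 - 293)^2 = 4·15610, i.e. γ^4 - 586γ^2 + 85849 - 62440 = 0, i.e. γ^4 - 586γ^2 + 23409 = 0. So γ is a root of x^4 - 586x^2 + 23409. This polynomial is irreducible over Q: it has no rational root (each ±√70 ± √223 is irrational), and any factorization into two quadratics over Q would force √(15610) ∈ Q (pairing opposite roots) or √70, √223 ∈ Q (other pairings), all impossible. Hence [Q(γ):Q] = 4 = [Q(√70, √223):Q], so Q(γ) = Q(√70, √223).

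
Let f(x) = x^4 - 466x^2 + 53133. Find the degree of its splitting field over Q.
[K : Q] = 4

Solving the quadratic in x^2: x^2 = (466 ± √(466^2 - 4·53133))/2 = (466 ± √4624)/2 = (466 ± 68)/2, giving x^2 = 199 or x^2 = 267. So f(x) = (x^2 - 199)(x^2 - 267) and the roots of f are ±√199, ±√267. Hence the splitting field is K = Q(√199, √267). Since 199 and 267 are distinct squarefree integers > 1, their product 53133 is not a perfect square, so √267 ∉ Q(√199). By the tower law [K:Q] = [Q(√199,√267):Q(√199)] · [Q(√199):Q] = 2 · 2 = 4.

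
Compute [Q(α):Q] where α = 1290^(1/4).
[Q(α):Q] = 4

α is a root of x^4 - 1290. By Eisenstein's criterion at the prime p = 2 (which divides the constant term 1290 but p^2 = 4 does not, since 1290 is squarefree), x^4 - 1290 is irreducible over Q. Hence [Q(α):Q] = 4.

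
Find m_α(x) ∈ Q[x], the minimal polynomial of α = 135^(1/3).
m_α(x) = x^3 - 135

α satisfies α^3 = 135, so x^3 - 135 annihilates α. By the rational root test, a rational root p/q (in lowest terms) of x^3 - 135 would satisfy p^3 = 135 q^3, forcing q = 1 and p^3 = 135; but 135 is not a perfect cube, contradiction. A monic cubic over Q with no rational root is irreducible (any nontrivial factorization would include a linear factor). Hence x^3 - 135 is the minimal polynomial of α, and in particular [Q(α):Q] = 3.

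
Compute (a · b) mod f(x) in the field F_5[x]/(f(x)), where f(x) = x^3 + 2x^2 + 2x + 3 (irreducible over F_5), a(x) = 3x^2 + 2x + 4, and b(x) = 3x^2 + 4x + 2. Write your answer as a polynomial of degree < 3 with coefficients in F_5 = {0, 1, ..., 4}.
a · b ≡ 3x^2 + 3x + 3 (mod f(x))

Multiply in F_5[x]: a(x)·b(x) = (3x^2 + 2x + 4)·(3x^2 + 4x + 2) = 4x^4 + 3x^3 + x^2 + 3. This has degree ≥ 3, so divide by f(x) over F_5: 4x^4 + 3x^3 + x^2 + 3 = (4x)·(x^3 + 2x^2 + 2x + 3) + (3x^2 + 3x + 3). Hence a·b ≡ 3x^2 + 3x + 3 (mod f). (F_5[x]/(f) is a field with 5^3 = 125 elements since f is irreducible of degree 3.)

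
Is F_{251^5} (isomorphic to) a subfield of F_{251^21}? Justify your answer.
No: F_{251^5} is not a subfield of F_{251^21}

F_{p^m} embeds in F_{p^n} iff m | n. Here 5 ∤ 21 (since 21 = 4·5 + 1 with remainder 1 ≠ 0), so F_{251^5} is not a subfield of F_{251^21}. Equivalently: if it were, the tower law would give 5 = [F_{251^5}:F_251] dividing [F_{251^21}:F_251] = 21, contradiction.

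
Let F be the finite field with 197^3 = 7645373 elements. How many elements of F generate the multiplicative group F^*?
There are φ(7645372) = 3102624 primitive elements

F_q^* is cyclic of order q - 1 = 7645372. A cyclic group of order m has exactly φ(m) generators. Here m = 7645372 = 2^2 · 7^2 · 19 · 2053, so the number of primitive elements is φ(7645372) = 3102624.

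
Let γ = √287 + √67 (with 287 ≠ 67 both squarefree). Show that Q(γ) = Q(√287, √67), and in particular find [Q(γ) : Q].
[Q(γ) : Q] = 4 (equivalently, Q(γ) = Q(√287, √67))

Obviously Q(γ) ⊆ Q(√287, √67), and [Q(√287, √67):Q] = 4 (since 287, 67 are distinct squarefree integers > 1 with 19229 not a perfect square). To show equality we compute the minimal polynomial of γ. From γ = √287 + √67: γ^2 = 287 + 2√(19229) + 67 = 354 + 2√(19229), so γ^2 - 354 = 2√(19229); squaring, (γ^2 - 354)^2 = 4·19229, i.e. γ^4 - 708γ^2 + 125316 - 76916 = 0, i.e. γ^4 - 708γ^2 + 48400 = 0. So γ is a root of x^4 - 708x^2 + 48400. This polynomial is irreducible over Q: it has no rational root (each ±√287 ± √67 is irrational), and any factorization into two quadratics over Q would force √(19229) ∈ Q (pairing opposite roots) or √287, √67 ∈ Q (other pairings), all impossible. Hence [Q(γ):Q] = 4 = [Q(√287, √67):Q], so Q(γ) = Q(√287, √67).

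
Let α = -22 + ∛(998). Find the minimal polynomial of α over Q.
m_α(x) = x^3 + 66x^2 + 1452x + 9650

Set β = α + 22 = ∛(998), so β^3 = 998. Then (α + 22)^3 - 998 = 0, i.e. α is a root of g(x) = (x + 22)^3 - 998 = x^3 + 66x^2 + 1452x + 9650. Since g(x) = h(x + 22) where h(x) = x^3 - 998, and h is irreducible over Q (because 998 is not a perfect cube, so h has no rational root, and a monic cubic with no rational root is irreducible), g is also irreducible (irreducibility is preserved under the substitution x → x + 22). Hence m_α(x) = x^3 + 66x^2 + 1452x + 9650.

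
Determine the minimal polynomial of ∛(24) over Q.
m_α(x) = x^3 - 24

α satisfies α^3 = 24, so x^3 - 24 annihilates α. By the rational root test, a rational root p/q (in lowest terms) of x^3 - 24 would satisfy p^3 = 24 q^3, forcing q = 1 and p^3 = 24; but 24 is not a perfect cube, contradiction. A monic cubic over Q with no rational root is irreducible (any nontrivial factorization would include a linear factor). Hence x^3 - 24 is the minimal polynomial of α, and in particular [Q(α):Q] = 3.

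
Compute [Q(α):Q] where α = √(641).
[Q(α):Q] = 2

[Q(α):Q] equals the degree of the minimal polynomial of α. Here α^2 = 641 and x^2 - 641 is irreducible (d = 641 is squarefree, ≠ 1, hence not a square), so deg(m_α) = 2. Thus [Q(α):Q] = 2.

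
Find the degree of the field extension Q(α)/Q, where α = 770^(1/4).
[Q(α):Q] = 4

α is a root of x^4 - 770. By Eisenstein's criterion at the prime p = 2 (which divides the constant term 770 but p^2 = 4 does not, since 770 is squarefree), x^4 - 770 is irreducible over Q. Hence [Q(α):Q] = 4.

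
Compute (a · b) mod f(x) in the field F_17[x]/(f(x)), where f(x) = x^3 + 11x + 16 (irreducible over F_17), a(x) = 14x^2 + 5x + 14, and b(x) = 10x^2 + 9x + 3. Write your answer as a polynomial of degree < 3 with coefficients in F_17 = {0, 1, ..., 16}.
a · b ≡ 13x^2 + 11x + 14 (mod f(x))

Multiply in F_17[x]: a(x)·b(x) = (14x^2 + 5x + 14)·(10x^2 + 9x + 3) = 4x^4 + 6x^3 + 6x^2 + 5x + 8. This has degree ≥ 3, so divide by f(x) over F_17: 4x^4 + 6x^3 + 6x^2 + 5x + 8 = (4x + 6)·(x^3 + 11x + 16) + (13x^2 + 11x + 14). Hence a·b ≡ 13x^2 + 11x + 14 (mod f). (F_17[x]/(f) is a field with 17^3 = 4913 elements since f is irreducible of degree 3.)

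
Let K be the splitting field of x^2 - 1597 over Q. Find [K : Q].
[K : Q] = 2

f(x) = x^2 - 1597 factors as (x - √1597)(x + √1597). The splitting field is K = Q(√1597). Since 1597 is squarefree and > 1, it is not a perfect square, so x^2 - 1597 is irreducible over Q and [Q(√1597) : Q] = 2. Hence [K : Q] = 2.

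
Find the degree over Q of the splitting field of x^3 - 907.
[K : Q] = 6

The roots of x^3 - 907 are ∛907, ω∛907, ω^2∛907 where ω = e^(2πi/3) is a primitive cube root of unity, so K = Q(∛907, ω). Now [Q(∛907):Q] = 3 (since 907 is not a perfect cube, x^3 - 907 is irreducible) and [Q(ω):Q] = 2. Both 2 and 3 divide [K:Q], and [K:Q] ≤ 3·2 = 6, so [K:Q] = 6. (Equivalently: Q(∛907) ⊂ R but ω ∉ R, so [K : Q(∛907)] = 2.)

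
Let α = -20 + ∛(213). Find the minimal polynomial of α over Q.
m_α(x) = x^3 + 60x^2 + 1200x + 7787

Set β = α + 20 = ∛(213), so β^3 = 213. Then (α + 20)^3 - 213 = 0, i.e. α is a root of g(x) = (x + 20)^3 - 213 = x^3 + 60x^2 + 1200x + 7787. Since g(x) = h(x + 20) where h(x) = x^3 - 213, and h is irreducible over Q (because 213 is not a perfect cube, so h has no rational root, and a monic cubic with no rational root is irreducible), g is also irreducible (irreducibility is preserved under the substitution x → x + 20). Hence m_α(x) = x^3 + 60x^2 + 1200x + 7787.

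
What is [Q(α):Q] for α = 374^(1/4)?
[Q(α):Q] = 4

α is a root of x^4 - 374. By Eisenstein's criterion at the prime p = 2 (which divides the constant term 374 but p^2 = 4 does not, since 374 is squarefree), x^4 - 374 is irreducible over Q. Hence [Q(α):Q] = 4.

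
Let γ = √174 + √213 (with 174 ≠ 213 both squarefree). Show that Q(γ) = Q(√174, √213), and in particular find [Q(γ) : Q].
[Q(γ) : Q] = 4 (equivalently, Q(γ) = Q(√174, √213))

Obviously Q(γ) ⊆ Q(√174, √213), and [Q(√174, √213):Q] = 4 (since 174, 213 are distinct squarefree integers > 1 with 37062 not a perfect square). To show equality we compute the minimal polynomial of γ. From γ = √174 + √213: γ^2 = 174 + 2√(37062) + 213 = 387 + 2√(37062), so γ^2 - 387 = 2√(37062); squaring, (γ^2 - 387)^2 = 4·37062, i.e. γ^4 - 774γ^2 + 149769 - 148248 = 0, i.e. γ^4 - 774γ^2 + 1521 = 0. So γ is a root of x^4 - 774x^2 + 1521. This polynomial is irreducible over Q: it has no rational root (each ±√174 ± √213 is irrational), and any factorization into two quadratics over Q would force √(37062) ∈ Q (pairing opposite roots) or √174, √213 ∈ Q (other pairings), all impossible. Hence [Q(γ):Q] = 4 = [Q(√174, √213):Q], so Q(γ) = Q(√174, √213).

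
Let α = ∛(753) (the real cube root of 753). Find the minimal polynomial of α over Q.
m_α(x) = x^3 - 753

α satisfies α^3 = 753, so x^3 - 753 annihilates α. By the rational root test, a rational root p/q (in lowest terms) of x^3 - 753 would satisfy p^3 = 753 q^3, forcing q = 1 and p^3 = 753; but 753 is not a perfect cube, contradiction. A monic cubic over Q with no rational root is irreducible (any nontrivial factorization would include a linear factor). Hence x^3 - 753 is the minimal polynomial of α, and in particular [Q(α):Q] = 3.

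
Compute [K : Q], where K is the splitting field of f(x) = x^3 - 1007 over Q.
[K : Q] = 6

The roots of x^3 - 1007 are ∛1007, ω∛1007, ω^2∛1007 where ω = e^(2πi/3) is a primitive cube root of unity, so K = Q(∛1007, ω). Now [Q(∛1007):Q] = 3 (since 1007 is not a perfect cube, x^3 - 1007 is irreducible) and [Q(ω):Q] = 2. Both 2 and 3 divide [K:Q], and [K:Q] ≤ 3·2 = 6, so [K:Q] = 6. (Equivalently: Q(∛1007) ⊂ R but ω ∉ R, so [K : Q(∛1007)] = 2.)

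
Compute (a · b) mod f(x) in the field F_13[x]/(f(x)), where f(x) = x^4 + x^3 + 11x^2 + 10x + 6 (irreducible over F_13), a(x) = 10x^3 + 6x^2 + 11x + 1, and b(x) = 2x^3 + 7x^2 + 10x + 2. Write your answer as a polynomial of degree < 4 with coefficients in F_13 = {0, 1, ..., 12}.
a · b ≡ 6x^3 + 11x^2 + 8x + 8 (mod f(x))

Multiply in F_13[x]: a(x)·b(x) = (10x^3 + 6x^2 + 11x + 1)·(2x^3 + 7x^2 + 10x + 2) = 7x^6 + 4x^5 + 8x^4 + 3x^3 + 12x^2 + 6x + 2. This has degree ≥ 4, so divide by f(x) over F_13: 7x^6 + 4x^5 + 8x^4 + 3x^3 + 12x^2 + 6x + 2 = (7x^2 + 10x + 12)·(x^4 + x^3 + 11x^2 + 10x + 6) + (6x^3 + 11x^2 + 8x + 8). Hence a·b ≡ 6x^3 + 11x^2 + 8x + 8 (mod f). (F_13[x]/(f) is a field with 13^4 = 28561 elements since f is irreducible of degree 4.)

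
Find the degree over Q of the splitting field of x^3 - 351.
[K : Q] = 6

The roots of x^3 - 351 are ∛351, ω∛351, ω^2∛351 where ω = e^(2πi/3) is a primitive cube root of unity, so K = Q(∛351, ω). Now [Q(∛351):Q] = 3 (since 351 is not a perfect cube, x^3 - 351 is irreducible) and [Q(ω):Q] = 2. Both 2 and 3 divide [K:Q], and [K:Q] ≤ 3·2 = 6, so [K:Q] = 6. (Equivalently: Q(∛351) ⊂ R but ω ∉ R, so [K : Q(∛351)] = 2.)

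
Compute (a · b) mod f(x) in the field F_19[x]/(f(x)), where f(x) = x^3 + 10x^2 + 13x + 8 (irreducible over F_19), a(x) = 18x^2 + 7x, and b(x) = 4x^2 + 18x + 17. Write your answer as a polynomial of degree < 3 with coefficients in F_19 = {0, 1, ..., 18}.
a · b ≡ 3x^2 + 14x + 18 (mod f(x))

Multiply in F_19[x]: a(x)·b(x) = (18x^2 + 7x)·(4x^2 + 18x + 17) = 15x^4 + 10x^3 + 14x^2 + 5x. This has degree ≥ 3, so divide by f(x) over F_19: 15x^4 + 10x^3 + 14x^2 + 5x = (15x + 12)·(x^3 + 10x^2 + 13x + 8) + (3x^2 + 14x + 18). Hence a·b ≡ 3x^2 + 14x + 18 (mod f). (F_19[x]/(f) is a field with 19^3 = 6859 elements since f is irreducible of degree 3.)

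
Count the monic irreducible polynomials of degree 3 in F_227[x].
There are 3898952 monic irreducible polynomials of degree 3 over F_227

Each element of F_{227^3} that lies in no proper subfield is a root of exactly one monic irreducible of degree 3 over F_227, and each such polynomial has 3 distinct roots in F_{227^3}. By Möbius inversion the count is N_227(3) = (1/3) Σ_{d|3} μ(3/d) · 227^d = (1/3)(μ(3)·227^1 + μ(1)·227^3) = 11696856/3 = 3898952.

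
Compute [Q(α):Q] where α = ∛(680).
[Q(α):Q] = 3

The minimal polynomial of α is x^3 - 680, irreducible over Q since 680 is not a perfect cube (so x^3 - 680 has no rational root). Hence [Q(α):Q] = deg(m_α) = 3.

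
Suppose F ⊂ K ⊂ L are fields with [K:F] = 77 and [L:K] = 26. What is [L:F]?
[L:F] = 2002

The tower law says that for any tower of field extensions F ⊂ K ⊂ L with finite degrees, [L:F] = [L:K] · [K:F]. Here this gives [L:F] = 26 · 77 = 2002.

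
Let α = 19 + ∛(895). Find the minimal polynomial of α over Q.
m_α(x) = x^3 - 57x^2 + 1083x - 7754

Set β = α - 19 = ∛(895), so β^3 = 895. Then (α - 19)^3 - 895 = 0, i.e. α is a root of g(x) = (x - 19)^3 - 895 = x^3 - 57x^2 + 1083x - 7754. Since g(x) = h(x - 19) where h(x) = x^3 - 895, and h is irreducible over Q (because 895 is not a perfect cube, so h has no rational root, and a monic cubic with no rational root is irreducible), g is also irreducible (irreducibility is preserved under the substitution x → x - 19). Hence m_α(x) = x^3 - 57x^2 + 1083x - 7754.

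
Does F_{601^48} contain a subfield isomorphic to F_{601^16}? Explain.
Yes: F_{601^16} is a subfield of F_{601^48}

F_{p^m} embeds in F_{p^n} iff m | n (since F_{p^n} is the splitting field of x^(p^n) - x, and F_{p^m} ⊂ F_{p^n} forces p^n to be a power of p^m, i.e. m | n; conversely if m | n then every root of x^(p^m) - x is a root of x^(p^n) - x). Here 16 | 48 (since 48 = 3·16), so F_{601^16} is a subfield of F_{601^48}, and [F_{601^48} : F_{601^16}] = 48/16 = 3.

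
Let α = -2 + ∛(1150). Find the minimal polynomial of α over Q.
m_α(x) = x^3 + 6x^2 + 12x - 1142

Set β = α + 2 = ∛(1150), so β^3 = 1150. Then (α + 2)^3 - 1150 = 0, i.e. α is a root of g(x) = (x + 2)^3 - 1150 = x^3 + 6x^2 + 12x - 1142. Since g(x) = h(x + 2) where h(x) = x^3 - 1150, and h is irreducible over Q (because 1150 is not a perfect cube, so h has no rational root, and a monic cubic with no rational root is irreducible), g is also irreducible (irreducibility is preserved under the substitution x → x + 2). Hence m_α(x) = x^3 + 6x^2 + 12x - 1142.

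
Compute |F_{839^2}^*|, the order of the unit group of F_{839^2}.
|F_{839^2}^*| = 703920

F_{839^2} has 839^2 = 703921 elements; its multiplicative group consists of all nonzero elements, so |F_{839^2}^*| = 703921 - 1 = 703920. (It is cyclic since any finite subgroup of the multiplicative group of a field is cyclic.)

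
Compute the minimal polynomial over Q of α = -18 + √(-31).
m_α(x) = x^2 + 36x + 355

From α + 18 = √(-31), squaring gives (α + 18)^2 = -31, i.e. α^2 + 36α + 324 = -31, so α^2 + 36α + 355 = 0. The discriminant of x^2 + 36x + 355 is (36)^2 - 4·(355) = 1296 - 1420 = -124, and 4·(-31) is not a perfect square in Q since -31 is squarefree and ≠ 1. Hence x^2 + 36x + 355 is irreducible over Q and is the minimal polynomial of α.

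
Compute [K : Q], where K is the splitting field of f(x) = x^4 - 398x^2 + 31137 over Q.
[K : Q] = 4

Solving the quadratic in x^2: x^2 = (398 ± √(398^2 - 4·31137))/2 = (398 ± √33856)/2 = (398 ± 184)/2, giving x^2 = 291 or x^2 = 107. So f(x) = (x^2 - 291)(x^2 - 107) and the roots of f are ±√291, ±√107. Hence the splitting field is K = Q(√291, √107). Since 291 and 107 are distinct squarefree integers > 1, their product 31137 is not a perfect square, so √107 ∉ Q(√291). By the tower law [K:Q] = [Q(√291,√107):Q(√291)] · [Q(√291):Q] = 2 · 2 = 4.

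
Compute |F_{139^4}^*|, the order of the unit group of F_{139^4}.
|F_{139^4}^*| = 373301040

F_{139^4} has 139^4 = 373301041 elements; its multiplicative group consists of all nonzero elements, so |F_{139^4}^*| = 373301041 - 1 = 373301040. (It is cyclic since any finite subgroup of the multiplicative group of a field is cyclic.)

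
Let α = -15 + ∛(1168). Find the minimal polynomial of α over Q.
m_α(x) = x^3 + 45x^2 + 675x + 2207

Set β = α + 15 = ∛(1168), so β^3 = 1168. Then (α + 15)^3 - 1168 = 0, i.e. α is a root of g(x) = (x + 15)^3 - 1168 = x^3 + 45x^2 + 675x + 2207. Since g(x) = h(x + 15) where h(x) = x^3 - 1168, and h is irreducible over Q (because 1168 is not a perfect cube, so h has no rational root, and a monic cubic with no rational root is irreducible), g is also irreducible (irreducibility is preserved under the substitution x → x + 15). Hence m_α(x) = x^3 + 45x^2 + 675x + 2207.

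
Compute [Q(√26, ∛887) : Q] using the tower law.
[Q(√26, ∛887) : Q] = 6

Let L = Q(√26, ∛887). Since Q(√26) ⊂ L and [Q(√26):Q] = 2, the tower law gives 2 | [L:Q]. Likewise Q(∛887) ⊂ L with [Q(∛887):Q] = 3 (because 887 is not a perfect cube), so 3 | [L:Q]. As gcd(2,3) = 1, [L:Q] is divisible by 6. Conversely L is generated over Q by √26 and ∛887, so [L:Q] ≤ 2·3 = 6. Therefore [Q(√26, ∛887) : Q] = 6.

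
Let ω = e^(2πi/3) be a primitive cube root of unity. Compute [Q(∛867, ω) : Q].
[Q(∛867, ω) : Q] = 6

[Q(∛867):Q] = 3 (min poly x^3 - 867, irreducible since 867 is not a perfect cube). [Q(ω):Q] = 2 (min poly x^2 + x + 1). Since Q(∛867) ⊂ R and ω ∉ R, we have ω ∉ Q(∛867), so x^2 + x + 1 remains irreducible over Q(∛867) and [Q(∛867, ω) : Q(∛867)] = 2. By the tower law, [Q(∛867, ω) : Q] = 3 · 2 = 6. (In fact Q(∛867, ω) is the splitting field of x^3 - 867 over Q.)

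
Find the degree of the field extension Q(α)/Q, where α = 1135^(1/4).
[Q(α):Q] = 4

α is a root of x^4 - 1135. By Eisenstein's criterion at the prime p = 5 (which divides the constant term 1135 but p^2 = 25 does not, since 1135 is squarefree), x^4 - 1135 is irreducible over Q. Hence [Q(α):Q] = 4.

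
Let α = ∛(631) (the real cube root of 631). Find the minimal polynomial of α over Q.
m_α(x) = x^3 - 631

α satisfies α^3 = 631, so x^3 - 631 annihilates α. By the rational root test, a rational root p/q (in lowest terms) of x^3 - 631 would satisfy p^3 = 631 q^3, forcing q = 1 and p^3 = 631; but 631 is not a perfect cube, contradiction. A monic cubic over Q with no rational root is irreducible (any nontrivial factorization would include a linear factor). Hence x^3 - 631 is the minimal polynomial of α, and in particular [Q(α):Q] = 3.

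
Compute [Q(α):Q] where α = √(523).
[Q(α):Q] = 2

[Q(α):Q] equals the degree of the minimal polynomial of α. Here α^2 = 523 and x^2 - 523 is irreducible (d = 523 is squarefree, ≠ 1, hence not a square), so deg(m_α) = 2. Thus [Q(α):Q] = 2.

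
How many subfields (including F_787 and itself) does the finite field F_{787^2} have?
F_{787^2} has 2 subfields

The subfields of F_{p^n} are exactly the fields F_{p^d} for d | n (each is the fixed field of the unique index-d subgroup of Gal(F_{p^n}/F_p) ≅ Z/nZ). The divisors of n = 2 are {1, 2}, giving 2 subfields: F_{787^1}, F_{787^2}.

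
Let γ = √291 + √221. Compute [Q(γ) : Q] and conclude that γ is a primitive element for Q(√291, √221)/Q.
[Q(γ) : Q] = 4 (equivalently, Q(γ) = Q(√291, √221))

Obviously Q(γ) ⊆ Q(√291, √221), and [Q(√291, √221):Q] = 4 (since 291, 221 are distinct squarefree integers > 1 with 64311 not a perfect square). To show equality we compute the minimal polynomial of γ. From γ = √291 + √221: γ^2 = 291 + 2√(64311) + 221 = 512 + 2√(64311), so γ^2 - 512 = 2√(64311); squaring, (γ^2 - 512)^2 = 4·64311, i.e. γ^4 - 1024γ^2 + 262144 - 257244 = 0, i.e. γ^4 - 1024γ^2 + 4900 = 0. So γ is a root of x^4 - 1024x^2 + 4900. This polynomial is irreducible over Q: it has no rational root (each ±√291 ± √221 is irrational), and any factorization into two quadratics over Q would force √(64311) ∈ Q (pairing opposite roots) or √291, √221 ∈ Q (other pairings), all impossible. Hence [Q(γ):Q] = 4 = [Q(√291, √221):Q], so Q(γ) = Q(√291, √221).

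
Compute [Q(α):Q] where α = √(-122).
[Q(α):Q] = 2

[Q(α):Q] equals the degree of the minimal polynomial of α. Here α^2 = -122 and x^2 + 122 is irreducible (d = -122 is squarefree, ≠ 1, hence not a square), so deg(m_α) = 2. Thus [Q(α):Q] = 2.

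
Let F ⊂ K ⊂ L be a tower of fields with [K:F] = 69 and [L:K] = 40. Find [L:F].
[L:F] = 2760

The tower law says that for any tower of field extensions F ⊂ K ⊂ L with finite degrees, [L:F] = [L:K] · [K:F]. Here this gives [L:F] = 40 · 69 = 2760.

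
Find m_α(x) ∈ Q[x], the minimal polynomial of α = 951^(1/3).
m_α(x) = x^3 - 951

α satisfies α^3 = 951, so x^3 - 951 annihilates α. By the rational root test, a rational root p/q (in lowest terms) of x^3 - 951 would satisfy p^3 = 951 q^3, forcing q = 1 and p^3 = 951; but 951 is not a perfect cube, contradiction. A monic cubic over Q with no rational root is irreducible (any nontrivial factorization would include a linear factor). Hence x^3 - 951 is the minimal polynomial of α, and in particular [Q(α):Q] = 3.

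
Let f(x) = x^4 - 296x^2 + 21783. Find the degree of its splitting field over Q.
[K : Q] = 4

Solving the quadratic in x^2: x^2 = (296 ± √(296^2 - 4·21783))/2 = (296 ± √484)/2 = (296 ± 22)/2, giving x^2 = 159 or x^2 = 137. So f(x) = (x^2 - 159)(x^2 - 137) and the roots of f are ±√159, ±√137. Hence the splitting field is K = Q(√159, √137). Since 159 and 137 are distinct squarefree integers > 1, their product 21783 is not a perfect square, so √137 ∉ Q(√159). By the tower law [K:Q] = [Q(√159,√137):Q(√159)] · [Q(√159):Q] = 2 · 2 = 4.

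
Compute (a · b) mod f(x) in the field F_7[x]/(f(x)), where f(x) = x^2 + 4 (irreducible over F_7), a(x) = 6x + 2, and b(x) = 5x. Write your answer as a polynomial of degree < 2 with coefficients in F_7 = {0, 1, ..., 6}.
a · b ≡ 3x + 6 (mod f(x))

Multiply in F_7[x]: a(x)·b(x) = (6x + 2)·(5x) = 2x^2 + 3x. This has degree ≥ 2, so divide by f(x) over F_7: 2x^2 + 3x = (2)·(x^2 + 4) + (3x + 6). Hence a·b ≡ 3x + 6 (mod f). (F_7[x]/(f) is a field with 7^2 = 49 elements since f is irreducible of degree 2.)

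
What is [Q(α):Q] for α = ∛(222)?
[Q(α):Q] = 3

The minimal polynomial of α is x^3 - 222, irreducible over Q since 222 is not a perfect cube (so x^3 - 222 has no rational root). Hence [Q(α):Q] = deg(m_α) = 3.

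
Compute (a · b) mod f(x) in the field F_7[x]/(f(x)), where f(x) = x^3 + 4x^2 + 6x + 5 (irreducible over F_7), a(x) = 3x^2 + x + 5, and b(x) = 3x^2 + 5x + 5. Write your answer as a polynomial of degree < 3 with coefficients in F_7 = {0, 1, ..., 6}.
a · b ≡ 4x^2 + 2x + 3 (mod f(x))

Multiply in F_7[x]: a(x)·b(x) = (3x^2 + x + 5)·(3x^2 + 5x + 5) = 2x^4 + 4x^3 + 2x + 4. This has degree ≥ 3, so divide by f(x) over F_7: 2x^4 + 4x^3 + 2x + 4 = (2x + 3)·(x^3 + 4x^2 + 6x + 5) + (4x^2 + 2x + 3). Hence a·b ≡ 4x^2 + 2x + 3 (mod f). (F_7[x]/(f) is a field with 7^3 = 343 elements since f is irreducible of degree 3.)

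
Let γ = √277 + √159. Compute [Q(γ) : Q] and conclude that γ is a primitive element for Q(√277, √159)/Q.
[Q(γ) : Q] = 4 (equivalently, Q(γ) = Q(√277, √159))

Obviously Q(γ) ⊆ Q(√277, √159), and [Q(√277, √159):Q] = 4 (since 277, 159 are distinct squarefree integers > 1 with 44043 not a perfect square). To show equality we compute the minimal polynomial of γ. From γ = √277 + √159: γ^2 = 277 + 2√(44043) + 159 = 436 + 2√(44043), so γ^2 - 436 = 2√(44043); squaring, (γ^2 - 436)^2 = 4·44043, i.e. γ^4 - 872γ^2 + 190096 - 176172 = 0, i.e. γ^4 - 872γ^2 + 13924 = 0. So γ is a root of x^4 - 872x^2 + 13924. This polynomial is irreducible over Q: it has no rational root (each ±√277 ± √159 is irrational), and any factorization into two quadratics over Q would force √(44043) ∈ Q (pairing opposite roots) or √277, √159 ∈ Q (other pairings), all impossible. Hence [Q(γ):Q] = 4 = [Q(√277, √159):Q], so Q(γ) = Q(√277, √159).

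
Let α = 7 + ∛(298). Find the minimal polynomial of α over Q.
m_α(x) = x^3 - 21x^2 + 147x - 641

Set β = α - 7 = ∛(298), so β^3 = 298. Then (α - 7)^3 - 298 = 0, i.e. α is a root of g(x) = (x - 7)^3 - 298 = x^3 - 21x^2 + 147x - 641. Since g(x) = h(x - 7) where h(x) = x^3 - 298, and h is irreducible over Q (because 298 is not a perfect cube, so h has no rational root, and a monic cubic with no rational root is irreducible), g is also irreducible (irreducibility is preserved under the substitution x → x - 7). Hence m_α(x) = x^3 - 21x^2 + 147x - 641.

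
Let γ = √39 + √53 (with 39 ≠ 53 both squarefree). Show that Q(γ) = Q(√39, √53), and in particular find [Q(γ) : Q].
[Q(γ) : Q] = 4 (equivalently, Q(γ) = Q(√39, √53))

Obviously Q(γ) ⊆ Q(√39, √53), and [Q(√39, √53):Q] = 4 (since 39, 53 are distinct squarefree integers > 1 with 2067 not a perfect square). To show equality we compute the minimal polynomial of γ. From γ = √39 + √53: γ^2 = 39 + 2√(2067) + 53 = 92 + 2√(2067), so γ^2 - 92 = 2√(2067); squaring, (γ^2 - 92)^2 = 4·2067, i.e. γ^4 - 184γ^2 + 8464 - 8268 = 0, i.e. γ^4 - 184γ^2 + 196 = 0. So γ is a root of x^4 - 184x^2 + 196. This polynomial is irreducible over Q: it has no rational root (each ±√39 ± √53 is irrational), and any factorization into two quadratics over Q would force √(2067) ∈ Q (pairing opposite roots) or √39, √53 ∈ Q (other pairings), all impossible. Hence [Q(γ):Q] = 4 = [Q(√39, √53):Q], so Q(γ) = Q(√39, √53).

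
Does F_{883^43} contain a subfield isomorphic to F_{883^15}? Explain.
No: F_{883^15} is not a subfield of F_{883^43}

F_{p^m} embeds in F_{p^n} iff m | n. Here 15 ∤ 43 (since 43 = 2·15 + 13 with remainder 13 ≠ 0), so F_{883^15} is not a subfield of F_{883^43}. Equivalently: if it were, the tower law would give 15 = [F_{883^15}:F_883] dividing [F_{883^43}:F_883] = 43, contradiction.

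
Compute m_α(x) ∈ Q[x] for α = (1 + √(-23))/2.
m_α(x) = x^2 - x + 6

From 2α - 1 = √(-23), squaring gives (2α - 1)^2 = -23, i.e. 4α^2 - 4α + 1 = -23, so α^2 - α + (1 + 23)/4 = 0. Since -23 ≡ 1 (mod 4), (1 + 23)/4 = 6 ∈ Z. The polynomial x^2 - x + 6 has discriminant 1 - 4·(6) = -23, which is not a perfect square in Q (d = -23 is squarefree and ≠ 1), so x^2 - x + 6 is irreducible over Q. It is the minimal polynomial of α.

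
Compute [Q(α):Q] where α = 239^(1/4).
[Q(α):Q] = 4

α is a root of x^4 - 239. By Eisenstein's criterion at the prime p = 239 (which divides the constant term 239 but p^2 = 57121 does not, since 239 is squarefree), x^4 - 239 is irreducible over Q. Hence [Q(α):Q] = 4.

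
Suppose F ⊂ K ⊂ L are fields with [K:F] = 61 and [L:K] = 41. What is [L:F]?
[L:F] = 2501

The tower law says that for any tower of field extensions F ⊂ K ⊂ L with finite degrees, [L:F] = [L:K] · [K:F]. Here this gives [L:F] = 41 · 61 = 2501.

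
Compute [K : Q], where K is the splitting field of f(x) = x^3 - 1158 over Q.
[K : Q] = 6

The roots of x^3 - 1158 are ∛1158, ω∛1158, ω^2∛1158 where ω = e^(2πi/3) is a primitive cube root of unity, so K = Q(∛1158, ω). Now [Q(∛1158):Q] = 3 (since 1158 is not a perfect cube, x^3 - 1158 is irreducible) and [Q(ω):Q] = 2. Both 2 and 3 divide [K:Q], and [K:Q] ≤ 3·2 = 6, so [K:Q] = 6. (Equivalently: Q(∛1158) ⊂ R but ω ∉ R, so [K : Q(∛1158)] = 2.)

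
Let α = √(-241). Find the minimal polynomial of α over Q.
m_α(x) = x^2 + 241

α satisfies α^2 + 241 = 0, so x^2 + 241 annihilates α. Since d = -241 is squarefree and ≠ 1, it is not a perfect square in Q, so x^2 + 241 has no rational root and is therefore irreducible over Q (a degree-2 polynomial over a field is irreducible iff it has no root). Hence m_α(x) = x^2 + 241.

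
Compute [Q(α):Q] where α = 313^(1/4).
[Q(α):Q] = 4

α is a root of x^4 - 313. By Eisenstein's criterion at the prime p = 313 (which divides the constant term 313 but p^2 = 97969 does not, since 313 is squarefree), x^4 - 313 is irreducible over Q. Hence [Q(α):Q] = 4.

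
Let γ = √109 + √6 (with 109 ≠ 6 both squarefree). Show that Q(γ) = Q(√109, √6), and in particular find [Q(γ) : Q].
[Q(γ) : Q] = 4 (equivalently, Q(γ) = Q(√109, √6))

Obviously Q(γ) ⊆ Q(√109, √6), and [Q(√109, √6):Q] = 4 (since 109, 6 are distinct squarefree integers > 1 with 654 not a perfect square). To show equality we compute the minimal polynomial of γ. From γ = √109 + √6: γ^2 = 109 + 2√(654) + 6 = 115 + 2√(654), so γ^2 - 115 = 2√(654); squaring, (γ^2 - 115)^2 = 4·654, i.e. γ^4 - 230γ^2 + 13225 - 2616 = 0, i.e. γ^4 - 230γ^2 + 10609 = 0. So γ is a root of x^4 - 230x^2 + 10609. This polynomial is irreducible over Q: it has no rational root (each ±√109 ± √6 is irrational), and any factorization into two quadratics over Q would force √(654) ∈ Q (pairing opposite roots) or √109, √6 ∈ Q (other pairings), all impossible. Hence [Q(γ):Q] = 4 = [Q(√109, √6):Q], so Q(γ) = Q(√109, √6).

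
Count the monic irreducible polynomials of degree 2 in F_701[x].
There are 245350 monic irreducible polynomials of degree 2 over F_701

Each element of F_{701^2} that lies in no proper subfield is a root of exactly one monic irreducible of degree 2 over F_701, and each such polynomial has 2 distinct roots in F_{701^2}. By Möbius inversion the count is N_701(2) = (1/2) Σ_{d|2} μ(2/d) · 701^d = (1/2)(μ(2)·701^1 + μ(1)·701^2) = 490700/2 = 245350.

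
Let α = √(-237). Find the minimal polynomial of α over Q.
m_α(x) = x^2 + 237

α satisfies α^2 + 237 = 0, so x^2 + 237 annihilates α. Since d = -237 is squarefree and ≠ 1, it is not a perfect square in Q, so x^2 + 237 has no rational root and is therefore irreducible over Q (a degree-2 polynomial over a field is irreducible iff it has no root). Hence m_α(x) = x^2 + 237.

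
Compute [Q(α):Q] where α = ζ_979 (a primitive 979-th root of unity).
[Q(α):Q] = 880

The minimal polynomial of ζ_979 over Q is the 979-th cyclotomic polynomial Φ_979(x), which is irreducible over Q and has degree φ(979) = 880. Hence [Q(α):Q] = φ(979) = 880.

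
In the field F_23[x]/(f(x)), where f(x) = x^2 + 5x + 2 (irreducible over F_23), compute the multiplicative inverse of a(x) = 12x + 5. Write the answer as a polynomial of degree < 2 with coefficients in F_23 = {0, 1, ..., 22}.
a(x)^(-1) ≡ 15x + 17 (mod f(x))

Since f is irreducible over F_23, F_23[x]/(f) is a field and a(x) ≠ 0 has an inverse. Apply the extended Euclidean algorithm to f(x) and a(x) in F_23[x]: f(x) = (2x + 13)·a(x) + (6). The last nonzero remainder is the constant 6 = gcd(f, a) in F_23. Back-substituting through the division chain expresses 6 = s(x)·a(x) + t(x)·f(x) with s(x) ≡ 21x + 10 (mod f), so (21x + 10)·a(x) ≡ 6 (mod f). Multiplying by 6^(-1) ≡ 4 in F_23 gives a(x)^(-1) ≡ 4·(21x + 10) ≡ 15x + 17 (mod f). Check: (12x + 5)·(15x + 17) = 19x^2 + 3x + 16 ≡ 1 (mod x^2 + 5x + 2).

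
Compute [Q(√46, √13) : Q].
[Q(√46, √13) : Q] = 4

[Q(√46):Q] = 2 (min poly x^2 - 46, irreducible since 46 is squarefree > 1). For the top step, suppose √13 ∈ Q(√46), say √13 = c + d√46 with c, d ∈ Q. Squaring: 13 = c^2 + 46d^2 + 2cd√46. Since √46 ∉ Q this forces 2cd = 0. If d = 0 then √13 = c ∈ Q, contradicting 13 squarefree > 1. If c = 0 then 13 = 46d^2, so 46·13 = (46d)^2 is a perfect square in Q — but 46·13 = 598 is not a perfect square (since 46 and 13 are distinct squarefree integers). Contradiction. Hence √13 ∉ Q(√46), so x^2 - 13 stays irreducible over Q(√46) and [Q(√46, √13) : Q(√46)] = 2. By the tower law, [Q(√46, √13) : Q] = 2 · 2 = 4.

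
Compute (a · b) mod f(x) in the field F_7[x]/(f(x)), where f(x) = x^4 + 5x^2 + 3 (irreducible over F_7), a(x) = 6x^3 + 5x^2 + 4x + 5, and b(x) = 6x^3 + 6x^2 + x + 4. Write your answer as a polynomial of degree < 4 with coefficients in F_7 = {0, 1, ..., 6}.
a · b ≡ 5x^3 + 5x + 2 (mod f(x))

Multiply in F_7[x]: a(x)·b(x) = (6x^3 + 5x^2 + 4x + 5)·(6x^3 + 6x^2 + x + 4) = x^6 + 3x^5 + 4x^4 + 6x^3 + 5x^2 + 6. This has degree ≥ 4, so divide by f(x) over F_7: x^6 + 3x^5 + 4x^4 + 6x^3 + 5x^2 + 6 = (x^2 + 3x + 6)·(x^4 + 5x^2 + 3) + (5x^3 + 5x + 2). Hence a·b ≡ 5x^3 + 5x + 2 (mod f). (F_7[x]/(f) is a field with 7^4 = 2401 elements since f is irreducible of degree 4.)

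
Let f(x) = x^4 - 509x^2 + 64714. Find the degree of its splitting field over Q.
[K : Q] = 4

Solving the quadratic in x^2: x^2 = (509 ± √(509^2 - 4·64714))/2 = (509 ± √225)/2 = (509 ± 15)/2, giving x^2 = 247 or x^2 = 262. So f(x) = (x^2 - 247)(x^2 - 262) and the roots of f are ±√247, ±√262. Hence the splitting field is K = Q(√247, √262). Since 247 and 262 are distinct squarefree integers > 1, their product 64714 is not a perfect square, so √262 ∉ Q(√247). By the tower law [K:Q] = [Q(√247,√262):Q(√247)] · [Q(√247):Q] = 2 · 2 = 4.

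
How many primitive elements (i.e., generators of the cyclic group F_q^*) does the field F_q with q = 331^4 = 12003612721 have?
There are φ(12003612720) = 2774302720 primitive elements

F_q^* is cyclic of order q - 1 = 12003612720. A cyclic group of order m has exactly φ(m) generators. Here m = 12003612720 = 2^4 · 3 · 5 · 11 · 29 · 83 · 1889, so the number of primitive elements is φ(12003612720) = 2774302720.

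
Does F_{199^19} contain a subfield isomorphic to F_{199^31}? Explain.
No: F_{199^31} is not a subfield of F_{199^19}

F_{p^m} embeds in F_{p^n} iff m | n. Here 31 ∤ 19 (since 19 = 0·31 + 19 with remainder 19 ≠ 0), so F_{199^31} is not a subfield of F_{199^19}. Equivalently: if it were, the tower law would give 31 = [F_{199^31}:F_199] dividing [F_{199^19}:F_199] = 19, contradiction.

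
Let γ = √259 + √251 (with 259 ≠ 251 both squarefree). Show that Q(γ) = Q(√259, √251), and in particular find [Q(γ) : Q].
[Q(γ) : Q] = 4 (equivalently, Q(γ) = Q(√259, √251))

Obviously Q(γ) ⊆ Q(√259, √251), and [Q(√259, √251):Q] = 4 (since 259, 251 are distinct squarefree integers > 1 with 65009 not a perfect square). To show equality we compute the minimal polynomial of γ. From γ = √259 + √251: γ^2 = 259 + 2√(65009) + 251 = 510 + 2√(65009), so γ^2 - 510 = 2√(65009); squaring, (γ^2 - 510)^2 = 4·65009, i.e. γ^4 - 1020γ^2 + 260100 - 260036 = 0, i.e. γ^4 - 1020γ^2 + 64 = 0. So γ is a root of x^4 - 1020x^2 + 64. This polynomial is irreducible over Q: it has no rational root (each ±√259 ± √251 is irrational), and any factorization into two quadratics over Q would force √(65009) ∈ Q (pairing opposite roots) or √259, √251 ∈ Q (other pairings), all impossible. Hence [Q(γ):Q] = 4 = [Q(√259, √251):Q], so Q(γ) = Q(√259, √251).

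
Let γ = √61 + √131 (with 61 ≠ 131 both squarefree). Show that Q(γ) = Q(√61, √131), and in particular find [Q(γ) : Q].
[Q(γ) : Q] = 4 (equivalently, Q(γ) = Q(√61, √131))

Obviously Q(γ) ⊆ Q(√61, √131), and [Q(√61, √131):Q] = 4 (since 61, 131 are distinct squarefree integers > 1 with 7991 not a perfect square). To show equality we compute the minimal polynomial of γ. From γ = √61 + √131: γ^2 = 61 + 2√(7991) + 131 = 192 + 2√(7991), so γ^2 - 192 = 2√(7991); squaring, (γ^2 - 192)^2 = 4·7991, i.e. γ^4 - 384γ^2 + 36864 - 31964 = 0, i.e. γ^4 - 384γ^2 + 4900 = 0. So γ is a root of x^4 - 384x^2 + 4900. This polynomial is irreducible over Q: it has no rational root (each ±√61 ± √131 is irrational), and any factorization into two quadratics over Q would force √(7991) ∈ Q (pairing opposite roots) or √61, √131 ∈ Q (other pairings), all impossible. Hence [Q(γ):Q] = 4 = [Q(√61, √131):Q], so Q(γ) = Q(√61, √131).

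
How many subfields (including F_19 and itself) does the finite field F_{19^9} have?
F_{19^9} has 3 subfields

The subfields of F_{p^n} are exactly the fields F_{p^d} for d | n (each is the fixed field of the unique index-d subgroup of Gal(F_{p^n}/F_p) ≅ Z/nZ). The divisors of n = 9 are {1, 3, 9}, giving 3 subfields: F_{19^1}, F_{19^3}, F_{19^9}.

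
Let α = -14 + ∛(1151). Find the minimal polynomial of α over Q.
m_α(x) = x^3 + 42x^2 + 588x + 1593

Set β = α + 14 = ∛(1151), so β^3 = 1151. Then (α + 14)^3 - 1151 = 0, i.e. α is a root of g(x) = (x + 14)^3 - 1151 = x^3 + 42x^2 + 588x + 1593. Since g(x) = h(x + 14) where h(x) = x^3 - 1151, and h is irreducible over Q (because 1151 is not a perfect cube, so h has no rational root, and a monic cubic with no rational root is irreducible), g is also irreducible (irreducibility is preserved under the substitution x → x + 14). Hence m_α(x) = x^3 + 42x^2 + 588x + 1593.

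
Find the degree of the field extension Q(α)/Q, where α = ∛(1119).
[Q(α):Q] = 3

The minimal polynomial of α is x^3 - 1119, irreducible over Q since 1119 is not a perfect cube (so x^3 - 1119 has no rational root). Hence [Q(α):Q] = deg(m_α) = 3.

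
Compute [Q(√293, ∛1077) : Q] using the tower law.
[Q(√293, ∛1077) : Q] = 6

Let L = Q(√293, ∛1077). Since Q(√293) ⊂ L and [Q(√293):Q] = 2, the tower law gives 2 | [L:Q]. Likewise Q(∛1077) ⊂ L with [Q(∛1077):Q] = 3 (because 1077 is not a perfect cube), so 3 | [L:Q]. As gcd(2,3) = 1, [L:Q] is divisible by 6. Conversely L is generated over Q by √293 and ∛1077, so [L:Q] ≤ 2·3 = 6. Therefore [Q(√293, ∛1077) : Q] = 6.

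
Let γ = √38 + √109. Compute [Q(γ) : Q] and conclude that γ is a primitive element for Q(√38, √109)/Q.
[Q(γ) : Q] = 4 (equivalently, Q(γ) = Q(√38, √109))

Obviously Q(γ) ⊆ Q(√38, √109), and [Q(√38, √109):Q] = 4 (since 38, 109 are distinct squarefree integers > 1 with 4142 not a perfect square). To show equality we compute the minimal polynomial of γ. From γ = √38 + √109: γ^2 = 38 + 2√(4142) + 109 = 147 + 2√(4142), so γ^2 - 147 = 2√(4142); squaring, (γ^2 - 147)^2 = 4·4142, i.e. γ^4 - 294γ^2 + 21609 - 16568 = 0, i.e. γ^4 - 294γ^2 + 5041 = 0. So γ is a root of x^4 - 294x^2 + 5041. This polynomial is irreducible over Q: it has no rational root (each ±√38 ± √109 is irrational), and any factorization into two quadratics over Q would force √(4142) ∈ Q (pairing opposite roots) or √38, √109 ∈ Q (other pairings), all impossible. Hence [Q(γ):Q] = 4 = [Q(√38, √109):Q], so Q(γ) = Q(√38, √109).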